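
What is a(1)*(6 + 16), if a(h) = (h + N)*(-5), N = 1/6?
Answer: -385/3 ≈ -128.33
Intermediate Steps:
N = ⅙ (N = 1*(⅙) = ⅙ ≈ 0.16667)
a(h) = -⅚ - 5*h (a(h) = (h + ⅙)*(-5) = (⅙ + h)*(-5) = -⅚ - 5*h)
a(1)*(6 + 16) = (-⅚ - 5*1)*(6 + 16) = (-⅚ - 5)*22 = -35/6*22 = -385/3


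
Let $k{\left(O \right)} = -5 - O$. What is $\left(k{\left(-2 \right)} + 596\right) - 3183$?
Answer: $-2590$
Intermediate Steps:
$\left(k{\left(-2 \right)} + 596\right) - 3183 = \left(\left(-5 - -2\right) + 596\right) - 3183 = \left(\left(-5 + 2\right) + 596\right) - 3183 = \left(-3 + 596\right) - 3183 = 593 - 3183 = -2590$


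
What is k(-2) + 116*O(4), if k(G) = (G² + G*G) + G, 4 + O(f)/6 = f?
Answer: 6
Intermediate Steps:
O(f) = -24 + 6*f
k(G) = G + 2*G² (k(G) = (G² + G²) + G = 2*G² + G = G + 2*G²)
k(-2) + 116*O(4) = -2*(1 + 2*(-2)) + 116*(-24 + 6*4) = -2*(1 - 4) + 116*(-24 + 24) = -2*(-3) + 116*0 = 6 + 0 = 6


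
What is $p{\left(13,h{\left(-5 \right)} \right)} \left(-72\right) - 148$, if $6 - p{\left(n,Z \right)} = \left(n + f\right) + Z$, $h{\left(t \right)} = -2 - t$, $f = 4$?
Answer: $860$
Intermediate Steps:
$p{\left(n,Z \right)} = 2 - Z - n$ ($p{\left(n,Z \right)} = 6 - \left(\left(n + 4\right) + Z\right) = 6 - \left(\left(4 + n\right) + Z\right) = 6 - \left(4 + Z + n\right) = 2 - Z - n$)
$p{\left(13,h{\left(-5 \right)} \right)} \left(-72\right) - 148 = \left(2 - \left(-2 - -5\right) - 13\right) \left(-72\right) - 148 = \left(2 - \left(-2 + 5\right) - 13\right) \left(-72\right) - 148 = \left(2 - 3 - 13\right) \left(-72\right) - 148 = \left(-14\right) \left(-72\right) - 148 = 1008 - 148 = 860$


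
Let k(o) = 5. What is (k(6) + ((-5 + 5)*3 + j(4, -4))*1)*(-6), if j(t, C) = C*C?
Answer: -126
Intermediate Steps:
j(t, C) = C²
(k(6) + ((-5 + 5)*3 + j(4, -4))*1)*(-6) = (5 + ((-5 + 5)*3 + (-4)²)*1)*(-6) = (5 + (0*3 + 16)*1)*(-6) = (5 + (0 + 16)*1)*(-6) = (5 + 16*1)*(-6) = (5 + 16)*(-6) = 21*(-6) = -126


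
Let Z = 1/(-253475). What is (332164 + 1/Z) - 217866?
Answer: -139177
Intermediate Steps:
Z = -1/253475 ≈ -3.9452e-6
(332164 + 1/Z) - 217866 = (332164 + 1/(-1/253475)) - 217866 = (332164 - 253475) - 217866 = 78689 - 217866 = -139177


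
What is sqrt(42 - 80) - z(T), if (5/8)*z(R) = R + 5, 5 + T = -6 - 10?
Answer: 128/5 + I*sqrt(38) ≈ 25.6 + 6.1644*I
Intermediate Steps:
T = -21 (T = -5 + (-6 - 10) = -5 - 16 = -21)
z(R) = 8 + 8*R/5 (z(R) = 8*(R + 5)/5 = 8*(5 + R)/5 = 8 + 8*R/5)
sqrt(42 - 80) - z(T) = sqrt(42 - 80) - (8 + (8/5)*(-21)) = sqrt(-38) - (8 - 168/5) = I*sqrt(38) - 1*(-128/5) = I*sqrt(38) + 128/5 = 128/5 + I*sqrt(38)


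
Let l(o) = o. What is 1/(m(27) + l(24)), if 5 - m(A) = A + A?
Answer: -1/25 ≈ -0.040000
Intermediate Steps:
m(A) = 5 - 2*A (m(A) = 5 - (A + A) = 5 - 2*A)
1/(m(27) + l(24)) = 1/((5 - 2*27) + 24) = 1/((5 - 54) + 24) = 1/(-49 + 24) = 1/(-25) = -1/25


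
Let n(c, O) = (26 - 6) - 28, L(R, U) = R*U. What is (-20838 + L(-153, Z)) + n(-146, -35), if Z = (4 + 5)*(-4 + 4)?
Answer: -20846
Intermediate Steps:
Z = 0 (Z = 9*0 = 0)
n(c, O) = -8 (n(c, O) = 20 - 28 = -8)
(-20838 + L(-153, Z)) + n(-146, -35) = (-20838 - 153*0) - 8 = (-20838 + 0) - 8 = -20838 - 8 = -20846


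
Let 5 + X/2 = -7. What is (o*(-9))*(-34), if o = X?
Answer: -7344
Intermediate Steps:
X = -24 (X = -10 + 2*(-7) = -10 - 14 = -24)
o = -24
(o*(-9))*(-34) = -24*(-9)*(-34) = 216*(-34) = -7344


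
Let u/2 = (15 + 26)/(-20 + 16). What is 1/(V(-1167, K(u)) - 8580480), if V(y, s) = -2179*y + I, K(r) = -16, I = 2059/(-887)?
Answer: -887/5355341728 ≈ -1.6563e-7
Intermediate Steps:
u = -41/2 (u = 2*((15 + 26)/(-20 + 16)) = 2*(41/(-4)) = 2*(41*(-¼)) = 2*(-41/4) = -41/2 ≈ -20.500)
I = -2059/887 (I = 2059*(-1/887) = -2059/887 ≈ -2.3213)
V(y, s) = -2059/887 - 2179*y (V(y, s) = -2179*y - 2059/887 = -2059/887 - 2179*y)
1/(V(-1167, K(u)) - 8580480) = 1/((-2059/887 - 2179*(-1167)) - 8580480) = 1/((-2059/887 + 2542893) - 8580480) = 1/(2255544032/887 - 8580480) = 1/(-5355341728/887) = -887/5355341728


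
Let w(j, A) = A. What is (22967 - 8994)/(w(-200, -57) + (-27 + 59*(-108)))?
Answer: -13973/6456 ≈ -2.1643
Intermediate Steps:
(22967 - 8994)/(w(-200, -57) + (-27 + 59*(-108))) = (22967 - 8994)/(-57 + (-27 + 59*(-108))) = 13973/(-57 + (-27 - 6372)) = 13973/(-57 - 6399) = 13973/(-6456) = 13973*(-1/6456) = -13973/6456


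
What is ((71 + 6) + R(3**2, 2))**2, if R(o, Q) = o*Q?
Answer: 9025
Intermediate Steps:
R(o, Q) = Q*o
((71 + 6) + R(3**2, 2))**2 = ((71 + 6) + 2*3**2)**2 = (77 + 2*9)**2 = (77 + 18)**2 = 95**2 = 9025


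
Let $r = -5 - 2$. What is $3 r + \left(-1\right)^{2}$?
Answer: $-20$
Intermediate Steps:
$r = -7$
$3 r + \left(-1\right)^{2} = 3 \left(-7\right) + \left(-1\right)^{2} = -21 + 1 = -20$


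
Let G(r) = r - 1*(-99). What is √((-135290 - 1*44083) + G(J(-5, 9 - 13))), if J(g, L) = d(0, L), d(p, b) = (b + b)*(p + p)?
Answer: I*√179274 ≈ 423.41*I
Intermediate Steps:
d(p, b) = 4*b*p (d(p, b) = (2*b)*(2*p) = 4*b*p)
J(g, L) = 0 (J(g, L) = 4*L*0 = 0)
G(r) = 99 + r (G(r) = r + 99 = 99 + r)
√((-135290 - 1*44083) + G(J(-5, 9 - 13))) = √((-135290 - 1*44083) + (99 + 0)) = √((-135290 - 44083) + 99) = √(-179373 + 99) = √(-179274) = I*√179274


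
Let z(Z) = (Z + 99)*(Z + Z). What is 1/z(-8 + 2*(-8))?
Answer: -1/3600 ≈ -0.00027778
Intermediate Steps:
z(Z) = 2*Z*(99 + Z) (z(Z) = (99 + Z)*(2*Z) = 2*Z*(99 + Z))
1/z(-8 + 2*(-8)) = 1/(2*(-8 + 2*(-8))*(99 + (-8 + 2*(-8)))) = 1/(2*(-8 - 16)*(99 + (-8 - 16))) = 1/(2*(-24)*(99 - 24)) = 1/(2*(-24)*75) = 1/(-3600) = -1/3600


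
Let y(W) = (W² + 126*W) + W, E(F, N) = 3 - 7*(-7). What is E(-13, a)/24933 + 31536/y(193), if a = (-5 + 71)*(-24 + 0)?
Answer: 49343663/96241380 ≈ 0.51271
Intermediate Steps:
a = -1584 (a = 66*(-24) = -1584)
E(F, N) = 52 (E(F, N) = 3 + 49 = 52)
y(W) = W² + 127*W
E(-13, a)/24933 + 31536/y(193) = 52/24933 + 31536/((193*(127 + 193))) = 52*(1/24933) + 31536/((193*320)) = 52/24933 + 31536/61760 = 52/24933 + 31536*(1/61760) = 52/24933 + 1971/3860 = 49343663/96241380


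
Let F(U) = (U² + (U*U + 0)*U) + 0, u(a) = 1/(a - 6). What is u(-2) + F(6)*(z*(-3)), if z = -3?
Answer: 18143/8 ≈ 2267.9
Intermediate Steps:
u(a) = 1/(-6 + a)
F(U) = U² + U³ (F(U) = (U² + (U² + 0)*U) + 0 = (U² + U²*U) + 0 = (U² + U³) + 0 = U² + U³)
u(-2) + F(6)*(z*(-3)) = 1/(-6 - 2) + (6²*(1 + 6))*(-3*(-3)) = 1/(-8) + (36*7)*9 = -⅛ + 252*9 = -⅛ + 2268 = 18143/8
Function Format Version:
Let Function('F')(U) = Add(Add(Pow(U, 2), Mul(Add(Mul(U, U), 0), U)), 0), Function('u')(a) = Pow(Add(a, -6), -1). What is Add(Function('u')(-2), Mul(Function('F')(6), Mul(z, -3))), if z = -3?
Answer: Rational(18143, 8) ≈ 2267.9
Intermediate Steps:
Function('u')(a) = Pow(Add(-6, a), -1)
Function('F')(U) = Add(Pow(U, 2), Pow(U, 3)) (Function('F')(U) = Add(Add(Pow(U, 2), Mul(Add(Pow(U, 2), 0), U)), 0) = Add(Add(Pow(U, 2), Mul(Pow(U, 2), U)), 0) = Add(Add(Pow(U, 2), Pow(U, 3)), 0) = Add(Pow(U, 2), Pow(U, 3)))
Add(Function('u')(-2), Mul(Function('F')(6), Mul(z, -3))) = Add(Pow(Add(-6, -2), -1), Mul(Mul(Pow(6, 2), Add(1, 6)), Mul(-3, -3))) = Add(Pow(-8, -1), Mul(Mul(36, 7), 9)) = Add(Rational(-1, 8), Mul(252, 9)) = Add(Rational(-1, 8), 2268) = Rational(18143, 8)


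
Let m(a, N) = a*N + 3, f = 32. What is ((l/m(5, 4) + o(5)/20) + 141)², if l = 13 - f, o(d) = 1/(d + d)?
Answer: 415796701329/21160000 ≈ 19650.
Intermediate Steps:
o(d) = 1/(2*d)
m(a, N) = 3 + N*a (m(a, N) = N*a + 3 = 3 + N*a)
l = -19 (l = 13 - 1*32 = 13 - 32 = -19)
((l/m(5, 4) + o(5)/20) + 141)² = ((-19/(3 + 4*5) + ((½)/5)/20) + 141)² = ((-19/(3 + 20) + ((½)*(⅕))*(1/20)) + 141)² = ((-19/23 + (⅒)*(1/20)) + 141)² = ((-19*1/23 + 1/200) + 141)² = ((-19/23 + 1/200) + 141)² = (-3777/4600 + 141)² = (644823/4600)² = 415796701329/21160000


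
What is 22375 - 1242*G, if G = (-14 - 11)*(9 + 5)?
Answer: 457075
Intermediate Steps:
G = -350 (G = -25*14 = -350)
22375 - 1242*G = 22375 - 1242*(-350) = 22375 + 434700 = 457075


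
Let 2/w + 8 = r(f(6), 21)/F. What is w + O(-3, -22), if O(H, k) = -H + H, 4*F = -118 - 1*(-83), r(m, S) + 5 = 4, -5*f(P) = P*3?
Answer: -35/138 ≈ -0.25362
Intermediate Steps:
f(P) = -3*P/5 (f(P) = -P*3/5 = -3*P/5)
r(m, S) = -1 (r(m, S) = -5 + 4 = -1)
F = -35/4 (F = (-118 - 1*(-83))/4 = (-118 + 83)/4 = (¼)*(-35) = -35/4 ≈ -8.7500)
O(H, k) = 0
w = -35/138 (w = 2/(-8 - 1/(-35/4)) = 2/(-8 - 1*(-4/35)) = 2/(-8 + 4/35) = 2/(-276/35) = 2*(-35/276) = -35/138 ≈ -0.25362)
w + O(-3, -22) = -35/138 + 0 = -35/138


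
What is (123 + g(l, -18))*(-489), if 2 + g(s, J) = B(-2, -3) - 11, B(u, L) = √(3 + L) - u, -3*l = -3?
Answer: -54768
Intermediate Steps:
l = 1 (l = -⅓*(-3) = 1)
g(s, J) = -11 (g(s, J) = -2 + ((√(3 - 3) - 1*(-2)) - 11) = -2 + ((√0 + 2) - 11) = -2 + ((0 + 2) - 11) = -2 + (2 - 11) = -2 - 9 = -11)
(123 + g(l, -18))*(-489) = (123 - 11)*(-489) = 112*(-489) = -54768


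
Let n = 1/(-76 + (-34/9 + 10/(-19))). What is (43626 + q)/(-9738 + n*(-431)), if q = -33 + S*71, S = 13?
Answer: -611293712/133648515 ≈ -4.5739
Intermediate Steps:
q = 890 (q = -33 + 13*71 = -33 + 923 = 890)
n = -171/13732 (n = 1/(-76 + (-34*⅑ + 10*(-1/19))) = 1/(-76 + (-34/9 - 10/19)) = 1/(-76 - 736/171) = 1/(-13732/171) = -171/13732 ≈ -0.012453)
(43626 + q)/(-9738 + n*(-431)) = (43626 + 890)/(-9738 - 171/13732*(-431)) = 44516/(-9738 + 73701/13732) = 44516/(-133648515/13732) = 44516*(-13732/133648515) = -611293712/133648515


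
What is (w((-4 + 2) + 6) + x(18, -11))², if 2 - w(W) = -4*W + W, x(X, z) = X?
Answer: 1024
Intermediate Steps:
w(W) = 2 + 3*W (w(W) = 2 - (-4*W + W) = 2 - (-3)*W = 2 + 3*W)
(w((-4 + 2) + 6) + x(18, -11))² = ((2 + 3*((-4 + 2) + 6)) + 18)² = ((2 + 3*(-2 + 6)) + 18)² = ((2 + 3*4) + 18)² = ((2 + 12) + 18)² = (14 + 18)² = 32² = 1024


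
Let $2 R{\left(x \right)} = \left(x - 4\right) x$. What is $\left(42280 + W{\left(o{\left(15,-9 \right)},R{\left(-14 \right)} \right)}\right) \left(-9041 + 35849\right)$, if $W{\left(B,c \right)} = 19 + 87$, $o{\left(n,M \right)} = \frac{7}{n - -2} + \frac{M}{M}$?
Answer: $1136283888$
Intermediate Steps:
$o{\left(n,M \right)} = 1 + \frac{7}{2 + n}$ ($o{\left(n,M \right)} = \frac{7}{n + 2} + 1 = \frac{7}{2 + n} + 1 = 1 + \frac{7}{2 + n}$)
$R{\left(x \right)} = \frac{x \left(-4 + x\right)}{2}$ ($R{\left(x \right)} = \frac{\left(x - 4\right) x}{2} = \frac{\left(-4 + x\right) x}{2} = \frac{x \left(-4 + x\right)}{2}$)
$W{\left(B,c \right)} = 106$
$\left(42280 + W{\left(o{\left(15,-9 \right)},R{\left(-14 \right)} \right)}\right) \left(-9041 + 35849\right) = \left(42280 + 106\right) \left(-9041 + 35849\right) = 42386 \cdot 26808 = 1136283888$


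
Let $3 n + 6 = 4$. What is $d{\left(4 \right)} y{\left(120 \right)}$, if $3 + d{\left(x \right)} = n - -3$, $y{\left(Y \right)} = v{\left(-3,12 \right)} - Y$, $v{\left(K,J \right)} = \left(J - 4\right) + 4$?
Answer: $72$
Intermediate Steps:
$n = - \frac{2}{3}$ ($n = -2 + \frac{1}{3} \cdot 4 = -2 + \frac{4}{3} = - \frac{2}{3} \approx -0.66667$)
$v{\left(K,J \right)} = J$ ($v{\left(K,J \right)} = \left(-4 + J\right) + 4 = J$)
$y{\left(Y \right)} = 12 - Y$
$d{\left(x \right)} = - \frac{2}{3}$ ($d{\left(x \right)} = -3 - - \frac{7}{3} = -3 + \left(- \frac{2}{3} + 3\right) = -3 + \frac{7}{3} = - \frac{2}{3}$)
$d{\left(4 \right)} y{\left(120 \right)} = - \frac{2 \left(12 - 120\right)}{3} = \left(- \frac{2}{3}\right) \left(-108\right) = 72$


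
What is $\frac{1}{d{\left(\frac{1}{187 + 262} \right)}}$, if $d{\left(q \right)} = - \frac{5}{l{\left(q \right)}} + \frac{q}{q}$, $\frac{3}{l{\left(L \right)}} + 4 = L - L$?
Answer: $\frac{3}{23} \approx 0.13043$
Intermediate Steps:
$l{\left(L \right)} = - \frac{3}{4}$ ($l{\left(L \right)} = \frac{3}{-4 + \left(L - L\right)} = \frac{3}{-4 + 0} = \frac{3}{-4} = 3 \left(- \frac{1}{4}\right) = - \frac{3}{4}$)
$d{\left(q \right)} = \frac{23}{3}$ ($d{\left(q \right)} = - \frac{5}{- \frac{3}{4}} + \frac{q}{q} = \left(-5\right) \left(- \frac{4}{3}\right) + 1 = \frac{20}{3} + 1 = \frac{23}{3}$)
$\frac{1}{d{\left(\frac{1}{187 + 262} \right)}} = \frac{1}{\frac{23}{3}} = \frac{3}{23}$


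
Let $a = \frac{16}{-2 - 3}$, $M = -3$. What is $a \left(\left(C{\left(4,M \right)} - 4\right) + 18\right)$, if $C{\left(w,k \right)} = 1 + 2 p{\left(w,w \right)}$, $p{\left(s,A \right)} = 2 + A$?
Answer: $- \frac{432}{5} \approx -86.4$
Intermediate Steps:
$C{\left(w,k \right)} = 5 + 2 w$ ($C{\left(w,k \right)} = 1 + 2 \left(2 + w\right) = 1 + \left(4 + 2 w\right) = 5 + 2 w$)
$a = - \frac{16}{5}$ ($a = \frac{16}{-5} = 16 \left(- \frac{1}{5}\right) = - \frac{16}{5} \approx -3.2$)
$a \left(\left(C{\left(4,M \right)} - 4\right) + 18\right) = - \frac{16 \left(\left(\left(5 + 2 \cdot 4\right) - 4\right) + 18\right)}{5} = - \frac{16 \left(\left(\left(5 + 8\right) - 4\right) + 18\right)}{5} = - \frac{16 \left(\left(13 - 4\right) + 18\right)}{5} = - \frac{16 \left(9 + 18\right)}{5} = \left(- \frac{16}{5}\right) 27 = - \frac{432}{5}$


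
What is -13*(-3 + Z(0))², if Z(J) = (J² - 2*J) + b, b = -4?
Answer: -637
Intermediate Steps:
Z(J) = -4 + J² - 2*J (Z(J) = (J² - 2*J) - 4 = -4 + J² - 2*J)
-13*(-3 + Z(0))² = -13*(-3 + (-4 + 0² - 2*0))² = -13*(-3 + (-4 + 0 + 0))² = -13*(-3 - 4)² = -13*(-7)² = -13*49 = -637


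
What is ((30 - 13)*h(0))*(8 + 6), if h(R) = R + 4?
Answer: 952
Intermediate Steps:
h(R) = 4 + R
((30 - 13)*h(0))*(8 + 6) = ((30 - 13)*(4 + 0))*(8 + 6) = (17*4)*14 = 68*14 = 952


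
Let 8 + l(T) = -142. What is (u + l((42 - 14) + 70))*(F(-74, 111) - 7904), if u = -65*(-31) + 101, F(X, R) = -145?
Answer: -15824334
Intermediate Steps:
u = 2116 (u = 2015 + 101 = 2116)
l(T) = -150 (l(T) = -8 - 142 = -150)
(u + l((42 - 14) + 70))*(F(-74, 111) - 7904) = (2116 - 150)*(-145 - 7904) = 1966*(-8049) = -15824334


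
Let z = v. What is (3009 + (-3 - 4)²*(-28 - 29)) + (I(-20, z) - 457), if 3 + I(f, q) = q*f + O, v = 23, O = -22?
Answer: -726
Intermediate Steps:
z = 23
I(f, q) = -25 + f*q (I(f, q) = -3 + (q*f - 22) = -3 + (f*q - 22) = -3 + (-22 + f*q) = -25 + f*q)
(3009 + (-3 - 4)²*(-28 - 29)) + (I(-20, z) - 457) = (3009 + (-3 - 4)²*(-28 - 29)) + ((-25 - 20*23) - 457) = (3009 + (-7)²*(-57)) + ((-25 - 460) - 457) = (3009 + 49*(-57)) + (-485 - 457) = (3009 - 2793) - 942 = 216 - 942 = -726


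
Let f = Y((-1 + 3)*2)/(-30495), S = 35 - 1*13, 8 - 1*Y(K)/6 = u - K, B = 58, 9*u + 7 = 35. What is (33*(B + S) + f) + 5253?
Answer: 144418189/18297 ≈ 7893.0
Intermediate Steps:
u = 28/9 (u = -7/9 + (⅑)*35 = -7/9 + 35/9 = 28/9 ≈ 3.1111)
Y(K) = 88/3 + 6*K (Y(K) = 48 - 6*(28/9 - K) = 48 + (-56/3 + 6*K) = 88/3 + 6*K)
S = 22 (S = 35 - 13 = 22)
f = -32/18297 (f = (88/3 + 6*((-1 + 3)*2))/(-30495) = (88/3 + 6*(2*2))*(-1/30495) = (88/3 + 6*4)*(-1/30495) = (88/3 + 24)*(-1/30495) = (160/3)*(-1/30495) = -32/18297 ≈ -0.0017489)
(33*(B + S) + f) + 5253 = (33*(58 + 22) - 32/18297) + 5253 = (33*80 - 32/18297) + 5253 = (2640 - 32/18297) + 5253 = 48304048/18297 + 5253 = 144418189/18297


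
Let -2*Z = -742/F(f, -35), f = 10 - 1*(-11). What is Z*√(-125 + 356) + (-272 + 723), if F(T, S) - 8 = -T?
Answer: 451 - 371*√231/13 ≈ 17.253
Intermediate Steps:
f = 21 (f = 10 + 11 = 21)
F(T, S) = 8 - T
Z = -371/13 (Z = -(-371)/(8 - 1*21) = -(-371)/(8 - 21) = -(-371)/(-13) = -(-371)*(-1)/13 = -½*742/13 = -371/13 ≈ -28.538)
Z*√(-125 + 356) + (-272 + 723) = -371*√(-125 + 356)/13 + (-272 + 723) = -371*√231/13 + 451 = 451 - 371*√231/13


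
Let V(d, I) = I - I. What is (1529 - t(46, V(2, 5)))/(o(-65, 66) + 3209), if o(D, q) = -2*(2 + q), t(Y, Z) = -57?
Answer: 1586/3073 ≈ 0.51611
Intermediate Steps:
V(d, I) = 0
o(D, q) = -4 - 2*q
(1529 - t(46, V(2, 5)))/(o(-65, 66) + 3209) = (1529 - 1*(-57))/((-4 - 2*66) + 3209) = (1529 + 57)/((-4 - 132) + 3209) = 1586/(-136 + 3209) = 1586/3073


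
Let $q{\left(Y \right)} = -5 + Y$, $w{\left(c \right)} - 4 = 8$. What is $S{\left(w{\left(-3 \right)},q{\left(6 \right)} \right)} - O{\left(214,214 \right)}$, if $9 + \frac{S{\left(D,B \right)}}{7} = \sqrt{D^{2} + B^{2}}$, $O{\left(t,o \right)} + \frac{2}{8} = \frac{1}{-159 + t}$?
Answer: $- \frac{13809}{220} + 7 \sqrt{145} \approx 21.523$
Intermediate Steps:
$w{\left(c \right)} = 12$ ($w{\left(c \right)} = 4 + 8 = 12$)
$O{\left(t,o \right)} = - \frac{1}{4} + \frac{1}{-159 + t}$
$S{\left(D,B \right)} = -63 + 7 \sqrt{B^{2} + D^{2}}$ ($S{\left(D,B \right)} = -63 + 7 \sqrt{D^{2} + B^{2}} = -63 + 7 \sqrt{B^{2} + D^{2}}$)
$S{\left(w{\left(-3 \right)},q{\left(6 \right)} \right)} - O{\left(214,214 \right)} = \left(-63 + 7 \sqrt{\left(-5 + 6\right)^{2} + 12^{2}}\right) - \frac{163 - 214}{4 \left(-159 + 214\right)} = \left(-63 + 7 \sqrt{1^{2} + 144}\right) - \frac{163 - 214}{4 \cdot 55} = \left(-63 + 7 \sqrt{1 + 144}\right) - \frac{1}{4} \cdot \frac{1}{55} \left(-51\right) = \left(-63 + 7 \sqrt{145}\right) - - \frac{51}{220} = \left(-63 + 7 \sqrt{145}\right) + \frac{51}{220} = - \frac{13809}{220} + 7 \sqrt{145}$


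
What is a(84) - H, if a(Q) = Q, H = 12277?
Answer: -12193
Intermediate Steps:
a(84) - H = 84 - 1*12277 = 84 - 12277 = -12193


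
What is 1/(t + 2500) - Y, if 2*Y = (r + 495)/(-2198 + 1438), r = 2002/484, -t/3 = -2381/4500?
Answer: 41255055761/125479620640 ≈ 0.32878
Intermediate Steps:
t = 2381/1500 (t = -(-7143)/4500 = -3*(-2381/4500) = 2381/1500 ≈ 1.5873)
r = 91/22 (r = 2002*(1/484) = 91/22 ≈ 4.1364)
Y = -10981/33440 (Y = ((91/22 + 495)/(-2198 + 1438))/2 = ((10981/22)/(-760))/2 = ((10981/22)*(-1/760))/2 = (1/2)*(-10981/16720) = -10981/33440 ≈ -0.32838)
1/(t + 2500) - Y = 1/(2381/1500 + 2500) - 1*(-10981/33440) = 1/(3752381/1500) + 10981/33440 = 1500/3752381 + 10981/33440 = 41255055761/125479620640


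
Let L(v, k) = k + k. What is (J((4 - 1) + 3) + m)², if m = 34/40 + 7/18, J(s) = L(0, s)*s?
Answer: 173791489/32400 ≈ 5363.9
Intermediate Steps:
L(v, k) = 2*k
J(s) = 2*s² (J(s) = (2*s)*s = 2*s²)
m = 223/180 (m = 34*(1/40) + 7*(1/18) = 17/20 + 7/18 = 223/180 ≈ 1.2389)
(J((4 - 1) + 3) + m)² = (2*((4 - 1) + 3)² + 223/180)² = (2*(3 + 3)² + 223/180)² = (2*6² + 223/180)² = (2*36 + 223/180)² = (72 + 223/180)² = (13183/180)² = 173791489/32400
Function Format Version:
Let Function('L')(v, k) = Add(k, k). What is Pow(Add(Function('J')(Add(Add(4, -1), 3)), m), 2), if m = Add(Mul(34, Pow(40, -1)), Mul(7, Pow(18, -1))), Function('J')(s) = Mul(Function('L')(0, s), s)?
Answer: Rational(173791489, 32400) ≈ 5363.9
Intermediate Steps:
Function('L')(v, k) = Mul(2, k)
Function('J')(s) = Mul(2, Pow(s, 2)) (Function('J')(s) = Mul(Mul(2, s), s) = Mul(2, Pow(s, 2)))
m = Rational(223, 180) (m = Add(Mul(34, Rational(1, 40)), Mul(7, Rational(1, 18))) = Add(Rational(17, 20), Rational(7, 18)) = Rational(223, 180) ≈ 1.2389)
Pow(Add(Function('J')(Add(Add(4, -1), 3)), m), 2) = Pow(Add(Mul(2, Pow(Add(Add(4, -1), 3), 2)), Rational(223, 180)), 2) = Pow(Add(Mul(2, Pow(Add(3, 3), 2)), Rational(223, 180)), 2) = Pow(Add(Mul(2, Pow(6, 2)), Rational(223, 180)), 2) = Pow(Add(Mul(2, 36), Rational(223, 180)), 2) = Pow(Add(72, Rational(223, 180)), 2) = Pow(Rational(13183, 180), 2) = Rational(173791489, 32400)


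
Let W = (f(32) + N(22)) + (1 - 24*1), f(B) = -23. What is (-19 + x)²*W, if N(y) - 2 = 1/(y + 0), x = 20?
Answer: -967/22 ≈ -43.955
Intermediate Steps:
N(y) = 2 + 1/y (N(y) = 2 + 1/(y + 0) = 2 + 1/y)
W = -967/22 (W = (-23 + (2 + 1/22)) + (1 - 24*1) = (-23 + (2 + 1/22)) + (1 - 24) = (-23 + 45/22) - 23 = -461/22 - 23 = -967/22 ≈ -43.955)
(-19 + x)²*W = (-19 + 20)²*(-967/22) = 1²*(-967/22) = 1*(-967/22) = -967/22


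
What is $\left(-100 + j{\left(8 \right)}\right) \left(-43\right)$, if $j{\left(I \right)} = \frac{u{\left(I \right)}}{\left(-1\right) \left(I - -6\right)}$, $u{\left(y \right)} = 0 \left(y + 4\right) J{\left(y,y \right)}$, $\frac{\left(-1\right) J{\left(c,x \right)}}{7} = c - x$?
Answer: $4300$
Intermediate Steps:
$J{\left(c,x \right)} = - 7 c + 7 x$ ($J{\left(c,x \right)} = - 7 \left(c - x\right) = - 7 c + 7 x$)
$u{\left(y \right)} = 0$ ($u{\left(y \right)} = 0 \left(y + 4\right) \left(- 7 y + 7 y\right) = 0 \left(4 + y\right) 0 = 0 \cdot 0 = 0$)
$j{\left(I \right)} = 0$ ($j{\left(I \right)} = \frac{0}{\left(-1\right) \left(I - -6\right)} = \frac{0}{\left(-1\right) \left(I + 6\right)} = \frac{0}{\left(-1\right) \left(6 + I\right)} = \frac{0}{-6 - I} = 0$)
$\left(-100 + j{\left(8 \right)}\right) \left(-43\right) = \left(-100 + 0\right) \left(-43\right) = \left(-100\right) \left(-43\right) = 4300$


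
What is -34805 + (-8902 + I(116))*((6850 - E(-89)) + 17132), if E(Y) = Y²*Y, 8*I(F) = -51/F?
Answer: -6021974507797/928 ≈ -6.4892e+9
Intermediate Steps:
I(F) = -51/(8*F) (I(F) = (-51/F)/8 = -51/(8*F))
E(Y) = Y³
-34805 + (-8902 + I(116))*((6850 - E(-89)) + 17132) = -34805 + (-8902 - 51/8/116)*((6850 - 1*(-89)³) + 17132) = -34805 + (-8902 - 51/8*1/116)*((6850 - 1*(-704969)) + 17132) = -34805 + (-8902 - 51/928)*((6850 + 704969) + 17132) = -34805 - 8261107*(711819 + 17132)/928 = -34805 - 8261107/928*728951 = -34805 - 6021942208757/928 = -6021974507797/928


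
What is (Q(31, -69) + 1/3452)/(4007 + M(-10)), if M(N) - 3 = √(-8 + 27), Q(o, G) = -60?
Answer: -415273595/27754219806 + 207119*√19/55508439612 ≈ -0.014946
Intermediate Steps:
M(N) = 3 + √19 (M(N) = 3 + √(-8 + 27) = 3 + √19)
(Q(31, -69) + 1/3452)/(4007 + M(-10)) = (-60 + 1/3452)/(4007 + (3 + √19)) = (-60 + 1/3452)/(4010 + √19) = -207119/(3452*(4010 + √19))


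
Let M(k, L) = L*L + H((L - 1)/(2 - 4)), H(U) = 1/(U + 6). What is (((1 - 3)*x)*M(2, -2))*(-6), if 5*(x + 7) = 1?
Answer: -8432/25 ≈ -337.28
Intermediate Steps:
x = -34/5 (x = -7 + (1/5)*1 = -7 + 1/5 = -34/5 ≈ -6.8000)
H(U) = 1/(6 + U)
M(k, L) = L**2 + 1/(13/2 - L/2) (M(k, L) = L*L + 1/(6 + (L - 1)/(2 - 4)) = L**2 + 1/(6 + (-1 + L)/(-2)) = L**2 + 1/(6 + (-1 + L)*(-1/2)) = L**2 + 1/(6 + (1/2 - L/2)) = L**2 + 1/(13/2 - L/2))
(((1 - 3)*x)*M(2, -2))*(-6) = (((1 - 3)*(-34/5))*((-2 + (-2)**2*(-13 - 2))/(-13 - 2)))*(-6) = ((-2*(-34/5))*((-2 + 4*(-15))/(-15)))*(-6) = (68*(-(-2 - 60)/15)/5)*(-6) = (68*(-1/15*(-62))/5)*(-6) = ((68/5)*(62/15))*(-6) = (4216/75)*(-6) = -8432/25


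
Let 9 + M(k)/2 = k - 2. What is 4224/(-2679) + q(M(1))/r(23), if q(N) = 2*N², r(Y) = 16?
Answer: 43242/893 ≈ 48.423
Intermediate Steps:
M(k) = -22 + 2*k (M(k) = -18 + 2*(k - 2) = -18 + 2*(-2 + k) = -18 + (-4 + 2*k) = -22 + 2*k)
4224/(-2679) + q(M(1))/r(23) = 4224/(-2679) + (2*(-22 + 2*1)²)/16 = 4224*(-1/2679) + (2*(-22 + 2)²)*(1/16) = -1408/893 + (2*(-20)²)*(1/16) = -1408/893 + (2*400)*(1/16) = -1408/893 + 800*(1/16) = -1408/893 + 50 = 43242/893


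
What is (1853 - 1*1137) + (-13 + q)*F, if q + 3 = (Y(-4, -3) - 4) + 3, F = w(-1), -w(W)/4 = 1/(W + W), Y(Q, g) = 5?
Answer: 692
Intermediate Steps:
w(W) = -2/W (w(W) = -4/(W + W) = -4*1/(2*W) = -2/W)
F = 2 (F = -2/(-1) = -2*(-1) = 2)
q = 1 (q = -3 + ((5 - 4) + 3) = -3 + (1 + 3) = -3 + 4 = 1)
(1853 - 1*1137) + (-13 + q)*F = (1853 - 1*1137) + (-13 + 1)*2 = (1853 - 1137) - 12*2 = 716 - 24 = 692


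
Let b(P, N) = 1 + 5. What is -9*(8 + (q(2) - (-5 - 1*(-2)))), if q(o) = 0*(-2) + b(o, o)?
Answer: -153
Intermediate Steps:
b(P, N) = 6
q(o) = 6 (q(o) = 0*(-2) + 6 = 0 + 6 = 6)
-9*(8 + (q(2) - (-5 - 1*(-2)))) = -9*(8 + (6 - (-5 - 1*(-2)))) = -9*(8 + (6 - (-5 + 2))) = -9*(8 + (6 - 1*(-3))) = -9*(8 + (6 + 3)) = -9*(8 + 9) = -9*17 = -153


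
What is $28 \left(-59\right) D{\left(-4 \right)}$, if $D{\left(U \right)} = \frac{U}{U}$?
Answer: $-1652$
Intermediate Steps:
$D{\left(U \right)} = 1$
$28 \left(-59\right) D{\left(-4 \right)} = 28 \left(-59\right) 1 = \left(-1652\right) 1 = -1652$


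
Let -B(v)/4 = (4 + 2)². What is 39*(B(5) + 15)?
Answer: -5031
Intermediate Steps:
B(v) = -144 (B(v) = -4*(4 + 2)² = -4*6² = -4*36 = -144)
39*(B(5) + 15) = 39*(-144 + 15) = 39*(-129) = -5031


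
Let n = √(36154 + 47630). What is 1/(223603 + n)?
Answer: 223603/49998217825 - 2*√20946/49998217825 ≈ 4.4664e-6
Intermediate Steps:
n = 2*√20946 (n = √83784 = 2*√20946 ≈ 289.45)
1/(223603 + n) = 1/(223603 + 2*√20946)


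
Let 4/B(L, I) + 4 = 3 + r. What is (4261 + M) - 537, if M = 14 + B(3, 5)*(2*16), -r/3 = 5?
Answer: 3730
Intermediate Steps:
r = -15 (r = -3*5 = -15)
B(L, I) = -¼ (B(L, I) = 4/(-4 + (3 - 15)) = 4/(-4 - 12) = 4/(-16) = 4*(-1/16) = -¼)
M = 6 (M = 14 - 16/2 = 14 - ¼*32 = 14 - 8 = 6)
(4261 + M) - 537 = (4261 + 6) - 537 = 4267 - 537 = 3730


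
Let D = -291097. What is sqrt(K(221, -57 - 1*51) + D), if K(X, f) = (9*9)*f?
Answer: I*sqrt(299845) ≈ 547.58*I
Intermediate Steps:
K(X, f) = 81*f
sqrt(K(221, -57 - 1*51) + D) = sqrt(81*(-57 - 1*51) - 291097) = sqrt(81*(-57 - 51) - 291097) = sqrt(81*(-108) - 291097) = sqrt(-8748 - 291097) = sqrt(-299845) = I*sqrt(299845)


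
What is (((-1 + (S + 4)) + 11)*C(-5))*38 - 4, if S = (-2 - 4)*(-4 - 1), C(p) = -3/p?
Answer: 4996/5 ≈ 999.20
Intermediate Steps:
S = 30 (S = -6*(-5) = 30)
(((-1 + (S + 4)) + 11)*C(-5))*38 - 4 = (((-1 + (30 + 4)) + 11)*(-3/(-5)))*38 - 4 = (((-1 + 34) + 11)*(-3*(-1/5)))*38 - 4 = ((33 + 11)*(3/5))*38 - 4 = (44*(3/5))*38 - 4 = (132/5)*38 - 4 = 5016/5 - 4 = 4996/5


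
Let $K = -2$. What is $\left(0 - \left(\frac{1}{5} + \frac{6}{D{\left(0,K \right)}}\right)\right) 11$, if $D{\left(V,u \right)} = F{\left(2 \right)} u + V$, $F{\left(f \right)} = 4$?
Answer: $\frac{121}{20} \approx 6.05$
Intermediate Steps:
$D{\left(V,u \right)} = V + 4 u$ ($D{\left(V,u \right)} = 4 u + V = V + 4 u$)
$\left(0 - \left(\frac{1}{5} + \frac{6}{D{\left(0,K \right)}}\right)\right) 11 = \left(0 - \left(\frac{1}{5} + \frac{6}{0 + 4 \left(-2\right)}\right)\right) 11 = \left(0 - \left(\frac{1}{5} + \frac{6}{0 - 8}\right)\right) 11 = \left(0 - \left(\frac{1}{5} + \frac{6}{-8}\right)\right) 11 = \left(0 - - \frac{11}{20}\right) 11 = \left(0 + \left(- \frac{1}{5} + \frac{3}{4}\right)\right) 11 = \left(0 + \frac{11}{20}\right) 11 = \frac{11}{20} \cdot 11 = \frac{121}{20}$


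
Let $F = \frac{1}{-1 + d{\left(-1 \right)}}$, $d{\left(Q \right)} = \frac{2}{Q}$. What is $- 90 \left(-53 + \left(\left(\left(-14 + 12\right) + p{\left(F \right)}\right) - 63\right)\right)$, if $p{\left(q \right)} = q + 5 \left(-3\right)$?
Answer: $12000$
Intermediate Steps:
$F = - \frac{1}{3}$ ($F = \frac{1}{-1 + \frac{2}{-1}} = \frac{1}{-1 + 2 \left(-1\right)} = \frac{1}{-1 - 2} = \frac{1}{-3} = - \frac{1}{3} \approx -0.33333$)
$p{\left(q \right)} = -15 + q$ ($p{\left(q \right)} = q - 15 = -15 + q$)
$- 90 \left(-53 + \left(\left(\left(-14 + 12\right) + p{\left(F \right)}\right) - 63\right)\right) = - 90 \left(-53 + \left(\left(\left(-14 + 12\right) - \frac{46}{3}\right) - 63\right)\right) = - 90 \left(-53 - \frac{241}{3}\right) = \left(-90\right) \left(- \frac{400}{3}\right) = 12000$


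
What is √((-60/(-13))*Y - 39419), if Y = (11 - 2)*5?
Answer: 7*I*√135239/13 ≈ 198.02*I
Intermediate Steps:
Y = 45 (Y = 9*5 = 45)
√((-60/(-13))*Y - 39419) = √(-60/(-13)*45 - 39419) = √(-60*(-1/13)*45 - 39419) = √((60/13)*45 - 39419) = √(2700/13 - 39419) = √(-509747/13) = 7*I*√135239/13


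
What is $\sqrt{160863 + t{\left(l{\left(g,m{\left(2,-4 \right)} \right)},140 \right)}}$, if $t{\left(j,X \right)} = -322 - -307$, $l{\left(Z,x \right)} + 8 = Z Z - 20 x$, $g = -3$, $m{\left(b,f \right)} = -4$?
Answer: $12 \sqrt{1117} \approx 401.06$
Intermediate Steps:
$l{\left(Z,x \right)} = -8 + Z^{2} - 20 x$ ($l{\left(Z,x \right)} = -8 + \left(Z Z - 20 x\right) = -8 + \left(Z^{2} - 20 x\right) = -8 + Z^{2} - 20 x$)
$t{\left(j,X \right)} = -15$ ($t{\left(j,X \right)} = -322 + 307 = -15$)
$\sqrt{160863 + t{\left(l{\left(g,m{\left(2,-4 \right)} \right)},140 \right)}} = \sqrt{160863 - 15} = \sqrt{160848} = 12 \sqrt{1117}$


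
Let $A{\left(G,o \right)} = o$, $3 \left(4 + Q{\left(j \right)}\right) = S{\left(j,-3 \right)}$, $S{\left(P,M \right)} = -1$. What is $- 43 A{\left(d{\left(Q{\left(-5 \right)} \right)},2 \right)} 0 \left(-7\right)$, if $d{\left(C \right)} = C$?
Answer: $0$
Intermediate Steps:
$Q{\left(j \right)} = - \frac{13}{3}$ ($Q{\left(j \right)} = -4 + \frac{1}{3} \left(-1\right) = -4 - \frac{1}{3} = - \frac{13}{3}$)
$- 43 A{\left(d{\left(Q{\left(-5 \right)} \right)},2 \right)} 0 \left(-7\right) = \left(-43\right) 2 \cdot 0 \left(-7\right) = \left(-86\right) 0 = 0$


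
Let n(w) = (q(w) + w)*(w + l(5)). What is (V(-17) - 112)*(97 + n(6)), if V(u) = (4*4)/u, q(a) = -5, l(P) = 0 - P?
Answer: -188160/17 ≈ -11068.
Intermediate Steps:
l(P) = -P
n(w) = (-5 + w)² (n(w) = (-5 + w)*(w - 1*5) = (-5 + w)*(w - 5) = (-5 + w)*(-5 + w) = (-5 + w)²)
V(u) = 16/u
(V(-17) - 112)*(97 + n(6)) = (16/(-17) - 112)*(97 + (25 + 6² - 10*6)) = (16*(-1/17) - 112)*(97 + (25 + 36 - 60)) = (-16/17 - 112)*(97 + 1) = -1920/17*98 = -188160/17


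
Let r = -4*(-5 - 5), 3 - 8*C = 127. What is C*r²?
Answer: -24800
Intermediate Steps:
C = -31/2 (C = 3/8 - ⅛*127 = 3/8 - 127/8 = -31/2 ≈ -15.500)
r = 40 (r = -4*(-10) = 40)
C*r² = -31/2*40² = -31/2*1600 = -24800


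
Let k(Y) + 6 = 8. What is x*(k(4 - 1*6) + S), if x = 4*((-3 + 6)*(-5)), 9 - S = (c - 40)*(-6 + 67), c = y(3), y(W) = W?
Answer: -136080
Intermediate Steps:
c = 3
k(Y) = 2 (k(Y) = -6 + 8 = 2)
S = 2266 (S = 9 - (3 - 40)*(-6 + 67) = 9 - (-37)*61 = 9 - 1*(-2257) = 9 + 2257 = 2266)
x = -60 (x = 4*(3*(-5)) = 4*(-15) = -60)
x*(k(4 - 1*6) + S) = -60*(2 + 2266) = -60*2268 = -136080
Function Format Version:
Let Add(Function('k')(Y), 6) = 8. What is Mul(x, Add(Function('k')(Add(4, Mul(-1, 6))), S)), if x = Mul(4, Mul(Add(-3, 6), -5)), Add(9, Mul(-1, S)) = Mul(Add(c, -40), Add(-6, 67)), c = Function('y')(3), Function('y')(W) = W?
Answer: -136080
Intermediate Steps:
c = 3
Function('k')(Y) = 2 (Function('k')(Y) = Add(-6, 8) = 2)
S = 2266 (S = Add(9, Mul(-1, Mul(Add(3, -40), Add(-6, 67)))) = Add(9, Mul(-1, Mul(-37, 61))) = Add(9, Mul(-1, -2257)) = Add(9, 2257) = 2266)
x = -60 (x = Mul(4, Mul(3, -5)) = Mul(4, -15) = -60)
Mul(x, Add(Function('k')(Add(4, Mul(-1, 6))), S)) = Mul(-60, Add(2, 2266)) = Mul(-60, 2268) = -136080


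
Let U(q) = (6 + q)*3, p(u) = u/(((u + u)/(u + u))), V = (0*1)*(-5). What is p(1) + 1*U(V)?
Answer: 19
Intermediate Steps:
V = 0 (V = 0*(-5) = 0)
p(u) = u (p(u) = u/(((2*u)/((2*u)))) = u/(((2*u)*(1/(2*u)))) = u/1 = u*1 = u)
U(q) = 18 + 3*q
p(1) + 1*U(V) = 1 + 1*(18 + 3*0) = 1 + 1*(18 + 0) = 1 + 1*18 = 1 + 18 = 19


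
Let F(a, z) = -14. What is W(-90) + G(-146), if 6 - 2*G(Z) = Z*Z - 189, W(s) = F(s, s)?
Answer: -21149/2 ≈ -10575.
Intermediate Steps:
W(s) = -14
G(Z) = 195/2 - Z²/2 (G(Z) = 3 - (Z*Z - 189)/2 = 3 - (Z² - 189)/2 = 3 - (-189 + Z²)/2 = 3 + (189/2 - Z²/2) = 195/2 - Z²/2)
W(-90) + G(-146) = -14 + (195/2 - ½*(-146)²) = -14 + (195/2 - ½*21316) = -14 + (195/2 - 10658) = -14 - 21121/2 = -21149/2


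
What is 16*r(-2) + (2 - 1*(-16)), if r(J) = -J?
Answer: 50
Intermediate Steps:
16*r(-2) + (2 - 1*(-16)) = 16*(-1*(-2)) + (2 - 1*(-16)) = 16*2 + (2 + 16) = 32 + 18 = 50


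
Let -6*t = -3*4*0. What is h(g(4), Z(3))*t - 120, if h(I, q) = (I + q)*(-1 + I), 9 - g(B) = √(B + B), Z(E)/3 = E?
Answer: -120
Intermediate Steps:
Z(E) = 3*E
g(B) = 9 - √2*√B (g(B) = 9 - √(B + B) = 9 - √(2*B) = 9 - √2*√B)
h(I, q) = (-1 + I)*(I + q)
t = 0 (t = -(-3*4)*0/6 = -(-2)*0 = -⅙*0 = 0)
h(g(4), Z(3))*t - 120 = ((9 - √2*√4)² - (9 - √2*√4) - 3*3 + (9 - √2*√4)*(3*3))*0 - 120 = ((9 - 1*√2*2)² - (9 - 1*√2*2) - 1*9 + (9 - 1*√2*2)*9)*0 - 120 = ((9 - 2*√2)² - (9 - 2*√2) - 9 + (9 - 2*√2)*9)*0 - 120 = ((9 - 2*√2)² + (-9 + 2*√2) - 9 + (81 - 18*√2))*0 - 120 = (63 + (9 - 2*√2)² - 16*√2)*0 - 120 = 0 - 120 = -120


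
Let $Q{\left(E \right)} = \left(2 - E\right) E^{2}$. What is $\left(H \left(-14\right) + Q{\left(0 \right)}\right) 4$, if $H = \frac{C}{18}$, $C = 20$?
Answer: $- \frac{560}{9} \approx -62.222$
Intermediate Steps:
$H = \frac{10}{9}$ ($H = \frac{20}{18} = 20 \cdot \frac{1}{18} = \frac{10}{9} \approx 1.1111$)
$Q{\left(E \right)} = E^{2} \left(2 - E\right)$
$\left(H \left(-14\right) + Q{\left(0 \right)}\right) 4 = \left(\frac{10}{9} \left(-14\right) + 0^{2} \left(2 - 0\right)\right) 4 = \left(- \frac{140}{9} + 0 \left(2 + 0\right)\right) 4 = \left(- \frac{140}{9} + 0 \cdot 2\right) 4 = \left(- \frac{140}{9} + 0\right) 4 = \left(- \frac{140}{9}\right) 4 = - \frac{560}{9}$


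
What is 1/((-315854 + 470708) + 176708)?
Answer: 1/331562 ≈ 3.0160e-6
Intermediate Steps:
1/((-315854 + 470708) + 176708) = 1/(154854 + 176708) = 1/331562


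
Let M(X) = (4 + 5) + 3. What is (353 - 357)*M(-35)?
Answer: -48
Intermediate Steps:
M(X) = 12 (M(X) = 9 + 3 = 12)
(353 - 357)*M(-35) = (353 - 357)*12 = -4*12 = -48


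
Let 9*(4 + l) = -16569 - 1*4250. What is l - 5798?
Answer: -73037/9 ≈ -8115.2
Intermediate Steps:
l = -20855/9 (l = -4 + (-16569 - 1*4250)/9 = -4 + (-16569 - 4250)/9 = -4 + (1/9)*(-20819) = -4 - 20819/9 = -20855/9 ≈ -2317.2)
l - 5798 = -20855/9 - 5798 = -73037/9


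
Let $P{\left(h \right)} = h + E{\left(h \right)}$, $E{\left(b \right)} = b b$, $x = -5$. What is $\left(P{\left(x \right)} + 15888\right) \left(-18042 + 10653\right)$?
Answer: $-117544212$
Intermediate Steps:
$E{\left(b \right)} = b^{2}$
$P{\left(h \right)} = h + h^{2}$
$\left(P{\left(x \right)} + 15888\right) \left(-18042 + 10653\right) = \left(- 5 \left(1 - 5\right) + 15888\right) \left(-18042 + 10653\right) = \left(\left(-5\right) \left(-4\right) + 15888\right) \left(-7389\right) = \left(20 + 15888\right) \left(-7389\right) = 15908 \left(-7389\right) = -117544212$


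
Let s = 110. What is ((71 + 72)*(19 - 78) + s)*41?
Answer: -341407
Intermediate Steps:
((71 + 72)*(19 - 78) + s)*41 = ((71 + 72)*(19 - 78) + 110)*41 = (143*(-59) + 110)*41 = (-8437 + 110)*41 = -8327*41 = -341407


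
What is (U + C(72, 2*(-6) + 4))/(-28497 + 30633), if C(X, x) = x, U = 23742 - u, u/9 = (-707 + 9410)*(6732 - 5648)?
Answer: -42441367/1068 ≈ -39739.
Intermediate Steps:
u = 84906468 (u = 9*((-707 + 9410)*(6732 - 5648)) = 9*(8703*1084) = 9*9434052 = 84906468)
U = -84882726 (U = 23742 - 1*84906468 = 23742 - 84906468 = -84882726)
(U + C(72, 2*(-6) + 4))/(-28497 + 30633) = (-84882726 + (2*(-6) + 4))/(-28497 + 30633) = (-84882726 + (-12 + 4))/2136 = (-84882726 - 8)*(1/2136) = -84882734*1/2136 = -42441367/1068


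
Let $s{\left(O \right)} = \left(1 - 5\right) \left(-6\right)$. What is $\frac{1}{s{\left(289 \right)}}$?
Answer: $\frac{1}{24} \approx 0.041667$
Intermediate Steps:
$s{\left(O \right)} = 24$ ($s{\left(O \right)} = \left(-4\right) \left(-6\right) = 24$)
$\frac{1}{s{\left(289 \right)}} = \frac{1}{24}$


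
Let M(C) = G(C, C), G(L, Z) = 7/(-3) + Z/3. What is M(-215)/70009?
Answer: -74/70009 ≈ -0.0010570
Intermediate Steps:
G(L, Z) = -7/3 + Z/3 (G(L, Z) = 7*(-1/3) + Z*(1/3) = -7/3 + Z/3)
M(C) = -7/3 + C/3
M(-215)/70009 = (-7/3 + (1/3)*(-215))/70009 = (-7/3 - 215/3)*(1/70009) = -74*1/70009 = -74/70009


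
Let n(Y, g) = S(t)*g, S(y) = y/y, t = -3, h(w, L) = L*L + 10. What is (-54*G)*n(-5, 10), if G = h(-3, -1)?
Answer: -5940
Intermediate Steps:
h(w, L) = 10 + L² (h(w, L) = L² + 10 = 10 + L²)
G = 11 (G = 10 + (-1)² = 10 + 1 = 11)
S(y) = 1
n(Y, g) = g (n(Y, g) = 1*g = g)
(-54*G)*n(-5, 10) = -54*11*10 = -594*10 = -5940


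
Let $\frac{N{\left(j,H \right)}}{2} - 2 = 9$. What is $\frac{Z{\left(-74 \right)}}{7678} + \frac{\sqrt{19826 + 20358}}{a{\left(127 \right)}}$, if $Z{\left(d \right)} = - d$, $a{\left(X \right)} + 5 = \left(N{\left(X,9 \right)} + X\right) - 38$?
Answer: $\frac{37}{3839} + \frac{\sqrt{10046}}{53} \approx 1.9008$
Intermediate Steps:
$N{\left(j,H \right)} = 22$ ($N{\left(j,H \right)} = 4 + 2 \cdot 9 = 4 + 18 = 22$)
$a{\left(X \right)} = -21 + X$ ($a{\left(X \right)} = -5 + \left(\left(22 + X\right) - 38\right) = -5 + \left(-16 + X\right) = -21 + X$)
$\frac{Z{\left(-74 \right)}}{7678} + \frac{\sqrt{19826 + 20358}}{a{\left(127 \right)}} = \frac{\left(-1\right) \left(-74\right)}{7678} + \frac{\sqrt{19826 + 20358}}{-21 + 127} = 74 \cdot \frac{1}{7678} + \frac{\sqrt{40184}}{106} = \frac{37}{3839} + 2 \sqrt{10046} \cdot \frac{1}{106} = \frac{37}{3839} + \frac{\sqrt{10046}}{53}$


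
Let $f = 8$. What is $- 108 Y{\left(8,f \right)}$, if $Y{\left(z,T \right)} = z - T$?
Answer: $0$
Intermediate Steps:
$- 108 Y{\left(8,f \right)} = - 108 \left(8 - 8\right) = \left(-108\right) 0 = 0$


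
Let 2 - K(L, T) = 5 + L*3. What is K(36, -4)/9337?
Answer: -111/9337 ≈ -0.011888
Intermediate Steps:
K(L, T) = -3 - 3*L (K(L, T) = 2 - (5 + L*3) = 2 - (5 + 3*L) = 2 + (-5 - 3*L) = -3 - 3*L)
K(36, -4)/9337 = (-3 - 3*36)/9337 = (-3 - 108)*(1/9337) = -111*1/9337 = -111/9337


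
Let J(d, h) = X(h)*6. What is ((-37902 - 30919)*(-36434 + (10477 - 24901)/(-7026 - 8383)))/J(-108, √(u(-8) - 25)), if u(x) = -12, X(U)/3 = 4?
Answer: 19317954290161/554724 ≈ 3.4824e+7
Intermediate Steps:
X(U) = 12 (X(U) = 3*4 = 12)
J(d, h) = 72 (J(d, h) = 12*6 = 72)
((-37902 - 30919)*(-36434 + (10477 - 24901)/(-7026 - 8383)))/J(-108, √(u(-8) - 25)) = ((-37902 - 30919)*(-36434 + (10477 - 24901)/(-7026 - 8383)))/72 = -68821*(-36434 - 14424/(-15409))*(1/72) = -68821*(-36434 - 14424*(-1/15409))*(1/72) = -68821*(-36434 + 14424/15409)*(1/72) = -68821*(-561397082/15409)*(1/72) = (38635908580322/15409)*(1/72) = 19317954290161/554724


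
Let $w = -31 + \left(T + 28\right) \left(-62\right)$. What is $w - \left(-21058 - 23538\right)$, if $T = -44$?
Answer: $45557$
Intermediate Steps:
$w = 961$ ($w = -31 + \left(-44 + 28\right) \left(-62\right) = -31 - -992 = -31 + 992 = 961$)
$w - \left(-21058 - 23538\right) = 961 - \left(-21058 - 23538\right) = 961 - -44596 = 961 + 44596 = 45557$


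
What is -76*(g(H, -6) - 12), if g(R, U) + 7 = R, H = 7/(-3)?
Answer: 4864/3 ≈ 1621.3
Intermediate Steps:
H = -7/3 (H = 7*(-⅓) = -7/3 ≈ -2.3333)
g(R, U) = -7 + R
-76*(g(H, -6) - 12) = -76*((-7 - 7/3) - 12) = -76*(-28/3 - 12) = -76*(-64/3) = 4864/3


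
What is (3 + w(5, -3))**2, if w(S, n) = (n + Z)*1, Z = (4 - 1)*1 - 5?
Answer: 4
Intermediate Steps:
Z = -2 (Z = 3*1 - 5 = 3 - 5 = -2)
w(S, n) = -2 + n (w(S, n) = (n - 2)*1 = (-2 + n)*1 = -2 + n)
(3 + w(5, -3))**2 = (3 + (-2 - 3))**2 = (3 - 5)**2 = (-2)**2 = 4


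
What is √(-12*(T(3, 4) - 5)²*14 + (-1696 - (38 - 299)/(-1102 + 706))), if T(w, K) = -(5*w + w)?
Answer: 17*I*√151679/22 ≈ 300.95*I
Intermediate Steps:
T(w, K) = -6*w
√(-12*(T(3, 4) - 5)²*14 + (-1696 - (38 - 299)/(-1102 + 706))) = √(-12*(-6*3 - 5)²*14 + (-1696 - (38 - 299)/(-1102 + 706))) = √(-12*(-18 - 5)²*14 + (-1696 - (-261)/(-396))) = √(-12*(-23)²*14 + (-1696 - (-261)*(-1)/396)) = √(-12*529*14 + (-1696 - 1*29/44)) = √(-6348*14 + (-1696 - 29/44)) = √(-88872 - 74653/44) = √(-3985021/44) = 17*I*√151679/22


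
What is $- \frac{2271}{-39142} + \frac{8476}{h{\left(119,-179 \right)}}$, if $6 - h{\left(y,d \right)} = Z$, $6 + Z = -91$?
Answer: $\frac{332001505}{4031626} \approx 82.349$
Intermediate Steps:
$Z = -97$ ($Z = -6 - 91 = -97$)
$h{\left(y,d \right)} = 103$ ($h{\left(y,d \right)} = 6 - -97 = 6 + 97 = 103$)
$- \frac{2271}{-39142} + \frac{8476}{h{\left(119,-179 \right)}} = - \frac{2271}{-39142} + \frac{8476}{103} = \left(-2271\right) \left(- \frac{1}{39142}\right) + 8476 \cdot \frac{1}{103} = \frac{2271}{39142} + \frac{8476}{103} = \frac{332001505}{4031626}$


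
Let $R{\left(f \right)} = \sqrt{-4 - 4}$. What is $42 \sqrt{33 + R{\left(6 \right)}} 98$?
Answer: $4116 \sqrt{33 + 2 i \sqrt{2}} \approx 23666.0 + 1012.4 i$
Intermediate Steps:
$R{\left(f \right)} = 2 i \sqrt{2}$ ($R{\left(f \right)} = \sqrt{-8} = 2 i \sqrt{2}$)
$42 \sqrt{33 + R{\left(6 \right)}} 98 = 42 \sqrt{33 + 2 i \sqrt{2}} \cdot 98 = 4116 \sqrt{33 + 2 i \sqrt{2}}$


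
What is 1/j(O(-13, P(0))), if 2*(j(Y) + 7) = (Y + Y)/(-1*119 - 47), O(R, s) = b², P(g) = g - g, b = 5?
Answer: -166/1187 ≈ -0.13985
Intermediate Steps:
P(g) = 0
O(R, s) = 25 (O(R, s) = 5² = 25)
j(Y) = -7 - Y/166 (j(Y) = -7 + ((Y + Y)/(-1*119 - 47))/2 = -7 + ((2*Y)/(-119 - 47))/2 = -7 + ((2*Y)/(-166))/2 = -7 + ((2*Y)*(-1/166))/2 = -7 + (-Y/83)/2 = -7 - Y/166)
1/j(O(-13, P(0))) = 1/(-7 - 1/166*25) = 1/(-7 - 25/166) = 1/(-1187/166) = -166/1187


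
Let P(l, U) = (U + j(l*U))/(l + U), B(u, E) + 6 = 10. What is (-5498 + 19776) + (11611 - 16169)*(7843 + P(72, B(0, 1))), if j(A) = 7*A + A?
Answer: -681578170/19 ≈ -3.5873e+7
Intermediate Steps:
B(u, E) = 4 (B(u, E) = -6 + 10 = 4)
j(A) = 8*A
P(l, U) = (U + 8*U*l)/(U + l) (P(l, U) = (U + 8*(l*U))/(l + U) = (U + 8*(U*l))/(U + l) = (U + 8*U*l)/(U + l))
(-5498 + 19776) + (11611 - 16169)*(7843 + P(72, B(0, 1))) = (-5498 + 19776) + (11611 - 16169)*(7843 + 4*(1 + 8*72)/(4 + 72)) = 14278 - 4558*(7843 + 4*(1 + 576)/76) = 14278 - 4558*(7843 + 4*(1/76)*577) = 14278 - 4558*(7843 + 577/19) = 14278 - 4558*149594/19 = 14278 - 681849452/19 = -681578170/19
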